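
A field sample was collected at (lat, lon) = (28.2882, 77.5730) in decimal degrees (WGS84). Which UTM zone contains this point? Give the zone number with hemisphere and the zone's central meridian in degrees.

UTM zone = ⌊(λ + 180)/6⌋ + 1; 77.5730° ∈ [72°, 78°) → zone 43.
Hemisphere: N (φ ≥ 0).
Central meridian λ₀ = 6×43 − 183 = 75°.

Zone 43N, central meridian 75°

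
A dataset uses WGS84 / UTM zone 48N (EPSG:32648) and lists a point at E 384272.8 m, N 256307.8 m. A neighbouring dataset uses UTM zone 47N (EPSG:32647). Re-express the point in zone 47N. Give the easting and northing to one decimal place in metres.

E 1052078.2 m, N 257233.7 m

UTM 48N → geographic: φ = 2.31849962°, λ = 103.95919995°.
UTM 47N (λ₀ = 99°) forward: E = 1052078.213 m, N = 257233.668 m.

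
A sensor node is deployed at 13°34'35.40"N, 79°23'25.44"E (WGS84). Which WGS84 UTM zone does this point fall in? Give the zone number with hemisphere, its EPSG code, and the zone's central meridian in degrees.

Zone 44N (EPSG:32644), central meridian 81°

UTM zone = ⌊(λ + 180)/6⌋ + 1; 79.3904° ∈ [78°, 84°) → zone 44.
Hemisphere: N (φ ≥ 0).
Central meridian λ₀ = 6×44 − 183 = 81°.
EPSG code: 32644.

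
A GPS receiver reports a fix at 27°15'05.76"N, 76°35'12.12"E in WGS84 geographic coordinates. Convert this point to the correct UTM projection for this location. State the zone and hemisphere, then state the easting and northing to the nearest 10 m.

Zone 43N: E 657080 m, N 3015300 m

Longitude 76.5867° lies in the 6° band [72°, 78°), giving zone 43; latitude is north of the equator, so 43N.
Zone 43 central meridian λ₀ = 6×43 − 183 = 75°; Δλ = +1.5867°.
Transverse Mercator on WGS84 with k₀ = 0.9996 gives E = 657084.611 m, N = 3015298.890 m.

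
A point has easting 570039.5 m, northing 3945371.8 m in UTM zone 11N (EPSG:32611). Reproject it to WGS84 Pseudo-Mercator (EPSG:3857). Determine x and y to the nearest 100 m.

x -12938300 m, y 4252500 m

Unproject from UTM 11N (λ₀ = -117°) → φ = 35.64969979°, λ = -116.22630011°.
Web Mercator (R = 6378137 m): x = -12938252.545 m, y = 4252527.042 m.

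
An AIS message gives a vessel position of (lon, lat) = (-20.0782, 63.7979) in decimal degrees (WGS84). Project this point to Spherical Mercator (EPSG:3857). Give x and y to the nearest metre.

x -2235095 m, y 9298628 m

Web Mercator is spherical with R = a = 6378137 m.
x = R·λ = 6378137 × -0.350430698 = -2235095.000 m.
y = R·ln tan(π/4 + φ/2) = 6378137 × 1.457890871 = 9298627.704 m.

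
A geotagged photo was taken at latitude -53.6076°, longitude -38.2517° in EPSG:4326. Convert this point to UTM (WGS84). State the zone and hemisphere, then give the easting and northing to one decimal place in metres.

Longitude -38.2517° lies in the 6° band [-42°, -36°), giving zone 24; latitude is south of the equator, so 24S.
Zone 24 central meridian λ₀ = 6×24 − 183 = -39°; Δλ = +0.7483°.
Transverse Mercator on WGS84 with k₀ = 0.9996 gives E = 549510.439 m, N = 4059875.252 m.

Zone 24S: E 549510.4 m, N 4059875.3 m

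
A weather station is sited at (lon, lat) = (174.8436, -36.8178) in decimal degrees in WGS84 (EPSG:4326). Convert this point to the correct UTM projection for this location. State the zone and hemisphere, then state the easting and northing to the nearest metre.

Zone 60S: E 307662 m, N 5923170 m

Longitude 174.8436° lies in the 6° band [174°, 180°), giving zone 60; latitude is south of the equator, so 60S.
Zone 60 central meridian λ₀ = 6×60 − 183 = 177°; Δλ = -2.1564°.
Transverse Mercator on WGS84 with k₀ = 0.9996 gives E = 307662.267 m, N = 5923169.739 m.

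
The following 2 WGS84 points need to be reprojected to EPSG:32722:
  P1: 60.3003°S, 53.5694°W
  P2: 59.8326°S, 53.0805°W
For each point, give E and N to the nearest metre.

UTM zone 22S: λ₀ = -51°, k₀ = 0.9996.
P1 (-60.3003°, -53.5694°) → (358009.873, 3312378.123) m.
P2 (-59.8326°, -53.0805°) → (383381.454, 3365400.689) m.

P1: E 358010 m, N 3312378 m; P2: E 383381 m, N 3365401 m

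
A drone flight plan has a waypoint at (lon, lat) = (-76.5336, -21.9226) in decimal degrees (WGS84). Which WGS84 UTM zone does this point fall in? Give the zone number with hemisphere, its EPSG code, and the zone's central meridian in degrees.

UTM zone = ⌊(λ + 180)/6⌋ + 1; -76.5336° ∈ [-78°, -72°) → zone 18.
Hemisphere: S (φ < 0).
Central meridian λ₀ = 6×18 − 183 = -75°.
EPSG code: 32718.

Zone 18S (EPSG:32718), central meridian -75°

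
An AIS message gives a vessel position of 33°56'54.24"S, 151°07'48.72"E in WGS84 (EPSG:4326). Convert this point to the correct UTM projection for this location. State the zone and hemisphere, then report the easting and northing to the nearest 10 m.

Zone 56S: E 327210 m, N 6241990 m

Longitude 151.1302° lies in the 6° band [150°, 156°), giving zone 56; latitude is south of the equator, so 56S.
Zone 56 central meridian λ₀ = 6×56 − 183 = 153°; Δλ = -1.8698°.
Transverse Mercator on WGS84 with k₀ = 0.9996 gives E = 327212.052 m, N = 6241990.489 m.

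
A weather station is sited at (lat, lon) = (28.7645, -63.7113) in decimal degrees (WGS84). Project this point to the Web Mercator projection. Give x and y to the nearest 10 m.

x -7092310 m, y 3345710 m

Web Mercator is spherical with R = a = 6378137 m.
x = R·λ = 6378137 × -1.111971956 = -7092309.474 m.
y = R·ln tan(π/4 + φ/2) = 6378137 × 0.524558530 = 3345706.171 m.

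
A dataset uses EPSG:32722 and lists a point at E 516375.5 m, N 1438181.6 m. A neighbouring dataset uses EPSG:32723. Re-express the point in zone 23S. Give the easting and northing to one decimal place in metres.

E 367407.2 m, N 1432243.5 m

UTM 22S → geographic: φ = -77.13400018°, λ = -50.34119813°.
UTM 23S (λ₀ = -45°) forward: E = 367407.161 m, N = 1432243.495 m.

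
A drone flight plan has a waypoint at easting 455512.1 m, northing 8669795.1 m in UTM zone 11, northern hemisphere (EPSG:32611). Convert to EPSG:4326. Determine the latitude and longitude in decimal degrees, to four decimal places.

lat 78.0958°, lon -118.9323°

Zone 11N: λ₀ = -117°, k₀ = 0.9996, false easting 500000 m.
Meridian distance M = (N − FN)/k₀ = 8673264.4 m.
Inverse transverse Mercator on WGS84 gives φ = 78.09580024°, λ = -118.93230185°.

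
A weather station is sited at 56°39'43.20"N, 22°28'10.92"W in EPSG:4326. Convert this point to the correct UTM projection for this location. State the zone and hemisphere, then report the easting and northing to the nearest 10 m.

Longitude -22.4697° lies in the 6° band [-24°, -18°), giving zone 27; latitude is north of the equator, so 27N.
Zone 27 central meridian λ₀ = 6×27 − 183 = -21°; Δλ = -1.4697°.
Transverse Mercator on WGS84 with k₀ = 0.9996 gives E = 409914.919 m, N = 6280727.712 m.

Zone 27N: E 409910 m, N 6280730 m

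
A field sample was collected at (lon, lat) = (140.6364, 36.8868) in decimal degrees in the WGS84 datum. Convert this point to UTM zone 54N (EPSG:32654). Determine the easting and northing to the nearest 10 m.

Zone 54 central meridian λ₀ = 6×54 − 183 = 141°; Δλ = -0.3636°.
Transverse Mercator on WGS84 with k₀ = 0.9996 gives E = 467600.345 m, N = 4082376.554 m.

E 467600 m, N 4082380 m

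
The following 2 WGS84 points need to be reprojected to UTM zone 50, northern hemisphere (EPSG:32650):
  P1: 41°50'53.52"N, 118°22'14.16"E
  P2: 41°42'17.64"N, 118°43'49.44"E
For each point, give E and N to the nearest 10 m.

UTM zone 50N: λ₀ = 117°, k₀ = 0.9996.
P1 (41.8482°, 118.3706°) → (613780.422, 4633830.296) m.
P2 (41.7049°, 118.7304°) → (643970.378, 4618459.063) m.

P1: E 613780 m, N 4633830 m; P2: E 643970 m, N 4618460 m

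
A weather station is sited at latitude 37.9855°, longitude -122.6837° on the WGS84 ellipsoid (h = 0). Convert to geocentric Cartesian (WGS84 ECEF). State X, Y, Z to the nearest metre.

WGS84: a = 6378137 m, e² = 0.006694380; N(φ) = a/√(1−e²sin²φ) = 6386239.213 m.
X = (N+h)·cosφ·cosλ = -2718051.341 m; Y = (N+h)·cosφ·sinλ = -4236450.656 m; Z = (N(1−e²)+h)·sinφ = 3904175.582 m.

X -2718051 m, Y -4236451 m, Z 3904176 m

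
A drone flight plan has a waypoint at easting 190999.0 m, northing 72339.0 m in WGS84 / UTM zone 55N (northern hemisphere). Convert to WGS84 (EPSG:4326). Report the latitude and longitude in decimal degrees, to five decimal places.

Zone 55N: λ₀ = 147°, k₀ = 0.9996, false easting 500000 m.
Meridian distance M = (N − FN)/k₀ = 72367.9 m.
Inverse transverse Mercator on WGS84 gives φ = 0.65370021°, λ = 144.22400025°.

lat 0.65370°, lon 144.22400°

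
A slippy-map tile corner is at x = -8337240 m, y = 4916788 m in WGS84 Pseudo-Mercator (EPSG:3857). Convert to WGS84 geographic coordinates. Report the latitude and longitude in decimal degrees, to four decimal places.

lat 40.3490°, lon -74.8947°

R = 6378137 m. λ = x/R = -74.89470119°.
φ = 2·arctan(exp(y/R)) − 90° = 2·arctan(2.16167) − 90° = 40.34899744°.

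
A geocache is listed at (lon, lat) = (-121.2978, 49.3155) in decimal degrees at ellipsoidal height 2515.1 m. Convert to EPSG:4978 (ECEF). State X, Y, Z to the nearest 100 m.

WGS84: a = 6378137 m, e² = 0.006694380; N(φ) = a/√(1−e²sin²φ) = 6390448.889 m.
X = (N+h)·cosφ·cosλ = -2164974.904 m; Y = (N+h)·cosφ·sinλ = -3561066.192 m; Z = (N(1−e²)+h)·sinφ = 4815412.510 m.

X -2165000 m, Y -3561100 m, Z 4815400 m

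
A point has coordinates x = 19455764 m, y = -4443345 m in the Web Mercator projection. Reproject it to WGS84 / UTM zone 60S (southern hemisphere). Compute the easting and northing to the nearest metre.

E 302013 m, N 5899438 m

Web Mercator inverse (R = 6378137 m) → φ = -37.03039998°, λ = 174.77410165°.
UTM 60S forward: E = 302013.389 m, N = 5899438.485 m.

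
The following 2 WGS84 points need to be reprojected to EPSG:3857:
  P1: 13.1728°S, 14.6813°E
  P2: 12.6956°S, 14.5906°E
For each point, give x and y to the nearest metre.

P1: x 1634315 m, y -1479481 m; P2: x 1624218 m, y -1424976 m

Web Mercator: x = R·λ, y = R·ln tan(π/4+φ/2), R = 6378137 m.
P1 (-13.1728°, 14.6813°) → (1634314.840, -1479481.172) m.
P2 (-12.6956°, 14.5906°) → (1624218.162, -1424976.434) m.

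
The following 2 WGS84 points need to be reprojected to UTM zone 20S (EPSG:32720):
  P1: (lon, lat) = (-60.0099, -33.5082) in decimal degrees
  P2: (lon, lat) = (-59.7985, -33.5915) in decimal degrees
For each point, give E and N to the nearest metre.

P1: E 777760 m, N 6288368 m; P2: E 797120 m, N 6278541 m

UTM zone 20S: λ₀ = -63°, k₀ = 0.9996.
P1 (-33.5082°, -60.0099°) → (777759.979, 6288368.298) m.
P2 (-33.5915°, -59.7985°) → (797119.700, 6278540.609) m.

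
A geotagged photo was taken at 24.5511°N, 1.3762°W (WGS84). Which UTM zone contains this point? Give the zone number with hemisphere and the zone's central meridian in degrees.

UTM zone = ⌊(λ + 180)/6⌋ + 1; -1.3762° ∈ [-6°, 0°) → zone 30.
Hemisphere: N (φ ≥ 0).
Central meridian λ₀ = 6×30 − 183 = -3°.

Zone 30N, central meridian -3°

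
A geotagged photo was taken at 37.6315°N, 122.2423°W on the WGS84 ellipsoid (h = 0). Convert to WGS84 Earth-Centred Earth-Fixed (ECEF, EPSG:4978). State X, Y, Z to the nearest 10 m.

X -2698180 m, Y -4277640 m, Z 3873130 m

WGS84: a = 6378137 m, e² = 0.006694380; N(φ) = a/√(1−e²sin²φ) = 6386110.961 m.
X = (N+h)·cosφ·cosλ = -2698184.100 m; Y = (N+h)·cosφ·sinλ = -4277636.709 m; Z = (N(1−e²)+h)·sinφ = 3873132.852 m.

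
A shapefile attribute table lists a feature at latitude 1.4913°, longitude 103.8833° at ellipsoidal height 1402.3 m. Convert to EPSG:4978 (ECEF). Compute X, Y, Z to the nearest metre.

X -1530224 m, Y 6191087 m, Z 164918 m

WGS84: a = 6378137 m, e² = 0.006694380; N(φ) = a/√(1−e²sin²φ) = 6378151.460 m.
X = (N+h)·cosφ·cosλ = -1530224.169 m; Y = (N+h)·cosφ·sinλ = 6191086.704 m; Z = (N(1−e²)+h)·sinφ = 164917.668 m.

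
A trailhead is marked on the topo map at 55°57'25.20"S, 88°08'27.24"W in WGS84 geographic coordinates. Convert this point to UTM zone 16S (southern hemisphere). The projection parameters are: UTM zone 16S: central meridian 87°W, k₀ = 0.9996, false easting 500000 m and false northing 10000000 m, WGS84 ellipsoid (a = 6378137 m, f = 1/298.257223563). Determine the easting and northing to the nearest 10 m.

Zone 16 central meridian λ₀ = 6×16 − 183 = -87°; Δλ = -1.1409°.
Transverse Mercator on WGS84 with k₀ = 0.9996 gives E = 428767.330 m, N = 3798118.485 m.

E 428770 m, N 3798120 m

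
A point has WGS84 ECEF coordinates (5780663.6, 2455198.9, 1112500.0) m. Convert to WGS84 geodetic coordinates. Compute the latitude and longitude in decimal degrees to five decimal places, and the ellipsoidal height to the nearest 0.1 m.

λ = atan2(Y, X) = 23.01219995°; p = √(X²+Y²) = 6280451.7 m.
Bowring's method on WGS84 (a = 6378137 m, b = 6356752.314 m) gives φ = 10.11129991°, h = 739.841 m.

lat 10.11130°, lon 23.01220°, h 739.8 m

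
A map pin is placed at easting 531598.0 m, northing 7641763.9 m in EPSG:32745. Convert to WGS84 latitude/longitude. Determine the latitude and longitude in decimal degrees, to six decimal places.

lat -21.325800°, lon 87.304700°

Zone 45S: λ₀ = 87°, k₀ = 0.9996, false easting 500000 m, false northing 10000000 m.
Meridian distance M = (N − FN)/k₀ = -2359179.8 m.
Inverse transverse Mercator on WGS84 gives φ = -21.32580031°, λ = 87.30470008°.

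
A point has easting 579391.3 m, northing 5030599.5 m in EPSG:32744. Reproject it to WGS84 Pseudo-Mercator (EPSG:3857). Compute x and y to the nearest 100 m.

Unproject from UTM 44S (λ₀ = 81°) → φ = -44.87360043°, λ = 82.00510053°.
Web Mercator (R = 6378137 m): x = 9128766.033 m, y = -5601644.361 m.

x 9128800 m, y -5601600 m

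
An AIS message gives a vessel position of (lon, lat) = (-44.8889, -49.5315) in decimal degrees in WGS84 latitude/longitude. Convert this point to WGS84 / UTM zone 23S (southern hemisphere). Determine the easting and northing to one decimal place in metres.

E 508039.3 m, N 4513451.2 m

Zone 23 central meridian λ₀ = 6×23 − 183 = -45°; Δλ = +0.1111°.
Transverse Mercator on WGS84 with k₀ = 0.9996 gives E = 508039.317 m, N = 4513451.223 m.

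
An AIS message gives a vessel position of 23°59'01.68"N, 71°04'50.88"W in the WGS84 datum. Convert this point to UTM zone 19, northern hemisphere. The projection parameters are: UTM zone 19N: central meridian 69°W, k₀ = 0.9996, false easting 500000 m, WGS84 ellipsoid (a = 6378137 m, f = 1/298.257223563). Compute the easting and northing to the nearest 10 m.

E 288300 m, N 2654000 m

Zone 19 central meridian λ₀ = 6×19 − 183 = -69°; Δλ = -2.0808°.
Transverse Mercator on WGS84 with k₀ = 0.9996 gives E = 288301.737 m, N = 2653995.984 m.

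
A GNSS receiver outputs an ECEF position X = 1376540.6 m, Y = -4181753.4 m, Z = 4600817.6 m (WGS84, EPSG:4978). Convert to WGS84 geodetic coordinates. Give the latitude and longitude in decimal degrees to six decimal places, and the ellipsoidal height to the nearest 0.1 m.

λ = atan2(Y, X) = -71.77960005°; p = √(X²+Y²) = 4402490.8 m.
Bowring's method on WGS84 (a = 6378137 m, b = 6356752.314 m) gives φ = 46.45410042°, h = 897.908 m.

lat 46.454100°, lon -71.779600°, h 897.9 m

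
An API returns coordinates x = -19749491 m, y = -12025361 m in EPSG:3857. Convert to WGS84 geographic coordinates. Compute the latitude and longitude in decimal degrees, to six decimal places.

R = 6378137 m. λ = x/R = -177.41269619°.
φ = 2·arctan(exp(y/R)) − 90° = 2·arctan(0.15177) − 90° = -72.74039985°.

lat -72.740400°, lon -177.412696°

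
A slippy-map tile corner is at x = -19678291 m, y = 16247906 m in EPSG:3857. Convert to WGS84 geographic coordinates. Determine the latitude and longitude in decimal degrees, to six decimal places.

lat 81.047800°, lon -176.773096°

R = 6378137 m. λ = x/R = -176.77309571°.
φ = 2·arctan(exp(y/R)) − 90° = 2·arctan(12.77433) − 90° = 81.04780046°.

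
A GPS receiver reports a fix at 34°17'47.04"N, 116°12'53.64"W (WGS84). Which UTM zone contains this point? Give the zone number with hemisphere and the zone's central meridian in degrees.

Zone 11N, central meridian -117°

UTM zone = ⌊(λ + 180)/6⌋ + 1; -116.2149° ∈ [-120°, -114°) → zone 11.
Hemisphere: N (φ ≥ 0).
Central meridian λ₀ = 6×11 − 183 = -117°.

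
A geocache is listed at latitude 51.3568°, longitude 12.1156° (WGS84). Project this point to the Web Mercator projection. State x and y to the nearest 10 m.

x 1348700 m, y 6684650 m

Web Mercator is spherical with R = a = 6378137 m.
x = R·λ = 6378137 × 0.211457111 = 1348702.423 m.
y = R·ln tan(π/4 + φ/2) = 6378137 × 1.048057113 = 6684651.851 m.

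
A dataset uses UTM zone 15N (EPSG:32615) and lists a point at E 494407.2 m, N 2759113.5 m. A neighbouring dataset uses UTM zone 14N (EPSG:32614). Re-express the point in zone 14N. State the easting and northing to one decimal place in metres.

E 1100822.4 m, N 2772290.4 m

UTM 15N → geographic: φ = 24.94729989°, λ = -93.05540019°.
UTM 14N (λ₀ = -99°) forward: E = 1100822.413 m, N = 2772290.411 m.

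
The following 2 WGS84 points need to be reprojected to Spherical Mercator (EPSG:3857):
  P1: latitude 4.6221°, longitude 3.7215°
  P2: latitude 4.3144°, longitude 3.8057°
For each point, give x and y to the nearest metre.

P1: x 414275 m, y 515089 m; P2: x 423649 m, y 480731 m

Web Mercator: x = R·λ, y = R·ln tan(π/4+φ/2), R = 6378137 m.
P1 (4.6221°, 3.7215°) → (414275.485, 515088.803) m.
P2 (4.3144°, 3.8057°) → (423648.586, 480731.330) m.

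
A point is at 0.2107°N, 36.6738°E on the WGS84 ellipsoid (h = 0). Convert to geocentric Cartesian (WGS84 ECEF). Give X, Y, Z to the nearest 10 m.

X 5115540 m, Y 3809370 m, Z 23300 m

WGS84: a = 6378137 m, e² = 0.006694380; N(φ) = a/√(1−e²sin²φ) = 6378137.289 m.
X = (N+h)·cosφ·cosλ = 5115543.025 m; Y = (N+h)·cosφ·sinλ = 3809370.643 m; Z = (N(1−e²)+h)·sinφ = 23297.948 m.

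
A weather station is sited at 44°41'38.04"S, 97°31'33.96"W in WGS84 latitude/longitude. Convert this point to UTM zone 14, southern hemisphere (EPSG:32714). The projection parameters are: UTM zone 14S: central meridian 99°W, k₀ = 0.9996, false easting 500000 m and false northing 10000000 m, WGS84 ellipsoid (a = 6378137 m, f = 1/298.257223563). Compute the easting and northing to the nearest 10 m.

Zone 14 central meridian λ₀ = 6×14 − 183 = -99°; Δλ = +1.4739°.
Transverse Mercator on WGS84 with k₀ = 0.9996 gives E = 616782.878 m, N = 5049995.952 m.

E 616780 m, N 5050000 m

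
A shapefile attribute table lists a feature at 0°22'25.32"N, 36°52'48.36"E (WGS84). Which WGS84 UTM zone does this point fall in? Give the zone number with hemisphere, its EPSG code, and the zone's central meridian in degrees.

UTM zone = ⌊(λ + 180)/6⌋ + 1; 36.8801° ∈ [36°, 42°) → zone 37.
Hemisphere: N (φ ≥ 0).
Central meridian λ₀ = 6×37 − 183 = 39°.
EPSG code: 32637.

Zone 37N (EPSG:32637), central meridian 39°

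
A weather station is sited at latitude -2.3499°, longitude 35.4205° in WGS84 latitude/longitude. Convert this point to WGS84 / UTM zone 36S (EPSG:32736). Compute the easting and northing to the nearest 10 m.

Zone 36 central meridian λ₀ = 6×36 − 183 = 33°; Δλ = +2.4205°.
Transverse Mercator on WGS84 with k₀ = 0.9996 gives E = 769196.417 m, N = 9740030.732 m.

E 769200 m, N 9740030 m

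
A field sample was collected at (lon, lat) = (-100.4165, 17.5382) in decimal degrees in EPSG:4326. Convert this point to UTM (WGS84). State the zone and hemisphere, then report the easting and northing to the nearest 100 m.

Longitude -100.4165° lies in the 6° band [-102°, -96°), giving zone 14; latitude is north of the equator, so 14N.
Zone 14 central meridian λ₀ = 6×14 − 183 = -99°; Δλ = -1.4165°.
Transverse Mercator on WGS84 with k₀ = 0.9996 gives E = 349647.506 m, N = 1939655.131 m.

Zone 14N: E 349600 m, N 1939700 m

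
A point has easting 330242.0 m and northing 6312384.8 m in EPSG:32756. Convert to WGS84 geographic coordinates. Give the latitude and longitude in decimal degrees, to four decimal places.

Zone 56S: λ₀ = 153°, k₀ = 0.9996, false easting 500000 m, false northing 10000000 m.
Meridian distance M = (N − FN)/k₀ = -3689090.8 m.
Inverse transverse Mercator on WGS84 gives φ = -33.31429990°, λ = 151.17640015°.

lat -33.3143°, lon 151.1764°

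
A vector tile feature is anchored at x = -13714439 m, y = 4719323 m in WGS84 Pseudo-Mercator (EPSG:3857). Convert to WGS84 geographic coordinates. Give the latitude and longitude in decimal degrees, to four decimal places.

R = 6378137 m. λ = x/R = -123.19890167°.
φ = 2·arctan(exp(y/R)) − 90° = 2·arctan(2.09577) − 90° = 38.98360220°.

lat 38.9836°, lon -123.1989°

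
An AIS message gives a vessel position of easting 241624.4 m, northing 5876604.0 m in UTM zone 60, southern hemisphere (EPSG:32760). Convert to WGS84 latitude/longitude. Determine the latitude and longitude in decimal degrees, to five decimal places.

lat -37.22130°, lon 174.08800°

Zone 60S: λ₀ = 177°, k₀ = 0.9996, false easting 500000 m, false northing 10000000 m.
Meridian distance M = (N − FN)/k₀ = -4125046.0 m.
Inverse transverse Mercator on WGS84 gives φ = -37.22130037°, λ = 174.08799981°.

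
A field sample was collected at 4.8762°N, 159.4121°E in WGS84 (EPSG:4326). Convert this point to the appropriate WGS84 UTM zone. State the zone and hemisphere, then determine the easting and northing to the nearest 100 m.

Longitude 159.4121° lies in the 6° band [156°, 162°), giving zone 57; latitude is north of the equator, so 57N.
Zone 57 central meridian λ₀ = 6×57 − 183 = 159°; Δλ = +0.4121°.
Transverse Mercator on WGS84 with k₀ = 0.9996 gives E = 545691.940 m, N = 538993.627 m.

Zone 57N: E 545700 m, N 539000 m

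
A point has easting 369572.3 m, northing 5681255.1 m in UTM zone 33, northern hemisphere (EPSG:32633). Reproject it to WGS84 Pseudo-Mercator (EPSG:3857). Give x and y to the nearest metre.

Unproject from UTM 33N (λ₀ = 15°) → φ = 51.26770025°, λ = 13.13040031°.
Web Mercator (R = 6378137 m): x = 1461669.477 m, y = 6668784.107 m.

x 1461669 m, y 6668784 m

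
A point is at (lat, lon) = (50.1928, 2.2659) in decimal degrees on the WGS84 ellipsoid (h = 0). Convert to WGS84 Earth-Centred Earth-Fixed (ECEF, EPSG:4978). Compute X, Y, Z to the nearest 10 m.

WGS84: a = 6378137 m, e² = 0.006694380; N(φ) = a/√(1−e²sin²φ) = 6390773.169 m.
X = (N+h)·cosφ·cosλ = 4088213.796 m; Y = (N+h)·cosφ·sinλ = 161762.631 m; Z = (N(1−e²)+h)·sinφ = 4876546.158 m.

X 4088210 m, Y 161760 m, Z 4876550 m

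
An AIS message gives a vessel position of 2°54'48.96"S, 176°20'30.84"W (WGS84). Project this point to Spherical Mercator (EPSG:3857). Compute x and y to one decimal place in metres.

x -19630290.5 m, y -324480.3 m

Web Mercator is spherical with R = a = 6378137 m.
x = R·λ = 6378137 × -3.077746764 = -19630290.514 m.
y = R·ln tan(π/4 + φ/2) = 6378137 × -0.050873844 = -324480.345 m.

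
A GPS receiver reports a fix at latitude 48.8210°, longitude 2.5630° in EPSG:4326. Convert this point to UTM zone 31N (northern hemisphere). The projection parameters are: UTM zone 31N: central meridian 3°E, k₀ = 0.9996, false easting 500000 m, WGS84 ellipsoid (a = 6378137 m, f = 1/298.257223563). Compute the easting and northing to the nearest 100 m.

Zone 31 central meridian λ₀ = 6×31 − 183 = 3°; Δλ = -0.4370°.
Transverse Mercator on WGS84 with k₀ = 0.9996 gives E = 467922.374 m, N = 5407649.584 m.

E 467900 m, N 5407600 m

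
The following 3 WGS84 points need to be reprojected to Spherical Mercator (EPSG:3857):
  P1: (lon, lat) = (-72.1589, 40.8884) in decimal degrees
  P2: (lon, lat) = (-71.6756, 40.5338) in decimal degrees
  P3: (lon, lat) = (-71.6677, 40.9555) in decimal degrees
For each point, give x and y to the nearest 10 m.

P1: x -8032690 m, y 4995890 m; P2: x -7978890 m, y 4943820 m; P3: x -7978010 m, y 5005780 m

Web Mercator: x = R·λ, y = R·ln tan(π/4+φ/2), R = 6378137 m.
P1 (40.8884°, -72.1589°) → (-8032692.004, 4995894.599) m.
P2 (40.5338°, -71.6756°) → (-7978891.294, 4943818.568) m.
P3 (40.9555°, -71.6677°) → (-7978011.870, 5005780.138) m.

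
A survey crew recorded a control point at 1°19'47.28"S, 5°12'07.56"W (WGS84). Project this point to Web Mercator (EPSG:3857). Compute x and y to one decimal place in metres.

Web Mercator is spherical with R = a = 6378137 m.
x = R·λ = 6378137 × -0.090793773 = -579095.123 m.
y = R·ln tan(π/4 + φ/2) = 6378137 × -0.023211472 = -148045.951 m.

x -579095.1 m, y -148046.0 m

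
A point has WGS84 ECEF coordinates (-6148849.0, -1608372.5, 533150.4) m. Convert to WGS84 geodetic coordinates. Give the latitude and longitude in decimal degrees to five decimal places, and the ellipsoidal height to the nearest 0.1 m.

lat 4.82720°, lon -165.34140°, h 58.0 m

λ = atan2(Y, X) = -165.34140000°; p = √(X²+Y²) = 6355722.3 m.
Bowring's method on WGS84 (a = 6378137 m, b = 6356752.314 m) gives φ = 4.82719975°, h = 57.976 m.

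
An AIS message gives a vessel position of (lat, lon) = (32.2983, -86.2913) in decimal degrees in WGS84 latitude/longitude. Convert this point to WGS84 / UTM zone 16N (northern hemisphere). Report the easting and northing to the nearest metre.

E 566724 m, N 3573721 m

Zone 16 central meridian λ₀ = 6×16 − 183 = -87°; Δλ = +0.7087°.
Transverse Mercator on WGS84 with k₀ = 0.9996 gives E = 566723.606 m, N = 3573721.278 m.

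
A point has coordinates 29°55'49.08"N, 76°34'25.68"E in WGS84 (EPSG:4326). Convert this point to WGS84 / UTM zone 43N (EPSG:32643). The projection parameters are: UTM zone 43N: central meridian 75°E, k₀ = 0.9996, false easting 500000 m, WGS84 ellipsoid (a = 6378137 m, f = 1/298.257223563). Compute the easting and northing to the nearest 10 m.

E 651900 m, N 3312100 m

Zone 43 central meridian λ₀ = 6×43 − 183 = 75°; Δλ = +1.5738°.
Transverse Mercator on WGS84 with k₀ = 0.9996 gives E = 651904.990 m, N = 3312103.167 m.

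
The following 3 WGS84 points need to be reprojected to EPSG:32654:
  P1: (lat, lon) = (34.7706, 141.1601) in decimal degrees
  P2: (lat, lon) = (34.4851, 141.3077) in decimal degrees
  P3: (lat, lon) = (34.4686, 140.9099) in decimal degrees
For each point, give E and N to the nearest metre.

P1: E 514650 m, N 3847616 m; P2: E 528253 m, N 3815988 m; P3: E 491725 m, N 3814119 m

UTM zone 54N: λ₀ = 141°, k₀ = 0.9996.
P1 (34.7706°, 141.1601°) → (514650.052, 3847615.631) m.
P2 (34.4851°, 141.3077°) → (528252.933, 3815987.987) m.
P3 (34.4686°, 140.9099°) → (491725.426, 3814119.085) m.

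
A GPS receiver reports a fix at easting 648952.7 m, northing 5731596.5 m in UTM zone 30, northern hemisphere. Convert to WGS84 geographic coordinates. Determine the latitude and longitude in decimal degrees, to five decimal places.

lat 51.71550°, lon -0.84380°

Zone 30N: λ₀ = -3°, k₀ = 0.9996, false easting 500000 m.
Meridian distance M = (N − FN)/k₀ = 5733890.1 m.
Inverse transverse Mercator on WGS84 gives φ = 51.71549958°, λ = -0.84379987°.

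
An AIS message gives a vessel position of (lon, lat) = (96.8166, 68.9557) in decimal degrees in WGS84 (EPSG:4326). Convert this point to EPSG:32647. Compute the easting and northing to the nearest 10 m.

Zone 47 central meridian λ₀ = 6×47 − 183 = 99°; Δλ = -2.1834°.
Transverse Mercator on WGS84 with k₀ = 0.9996 gives E = 412516.612 m, N = 7650978.452 m.

E 412520 m, N 7650980 m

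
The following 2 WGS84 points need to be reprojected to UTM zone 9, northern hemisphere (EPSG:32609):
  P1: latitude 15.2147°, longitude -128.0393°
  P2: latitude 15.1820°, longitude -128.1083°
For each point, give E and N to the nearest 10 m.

P1: E 603180 m, N 1682300 m; P2: E 595790 m, N 1678650 m

UTM zone 9N: λ₀ = -129°, k₀ = 0.9996.
P1 (15.2147°, -128.0393°) → (603182.847, 1682300.028) m.
P2 (15.1820°, -128.1083°) → (595786.203, 1678651.374) m.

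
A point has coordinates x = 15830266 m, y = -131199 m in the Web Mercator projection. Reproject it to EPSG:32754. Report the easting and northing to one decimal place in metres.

E 634145.9 m, N 9869711.4 m

Web Mercator inverse (R = 6378137 m) → φ = -1.17849756°, λ = 142.20569899°.
UTM 54S forward: E = 634145.881 m, N = 9869711.393 m.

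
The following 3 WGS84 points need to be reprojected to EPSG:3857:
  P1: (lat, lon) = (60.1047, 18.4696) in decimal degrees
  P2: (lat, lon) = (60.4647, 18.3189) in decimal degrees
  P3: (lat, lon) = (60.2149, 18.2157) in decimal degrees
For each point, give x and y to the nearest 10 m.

P1: x 2056030 m, y 8423090 m; P2: x 2039250 m, y 8503930 m; P3: x 2027760 m, y 8447740 m

Web Mercator: x = R·λ, y = R·ln tan(π/4+φ/2), R = 6378137 m.
P1 (60.1047°, 18.4696°) → (2056026.467, 8423085.172) m.
P2 (60.4647°, 18.3189°) → (2039250.620, 8503932.956) m.
P3 (60.2149°, 18.2157°) → (2027762.448, 8447739.208) m.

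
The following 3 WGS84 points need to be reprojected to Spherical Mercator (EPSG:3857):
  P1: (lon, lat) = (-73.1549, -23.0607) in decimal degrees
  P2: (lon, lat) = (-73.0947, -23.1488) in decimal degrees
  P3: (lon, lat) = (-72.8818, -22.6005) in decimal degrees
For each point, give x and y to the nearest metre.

Web Mercator: x = R·λ, y = R·ln tan(π/4+φ/2), R = 6378137 m.
P1 (-23.0607°, -73.1549°) → (-8143566.217, -2639360.928) m.
P2 (-23.1488°, -73.0947°) → (-8136864.784, -2650023.427) m.
P3 (-22.6005°, -72.8818°) → (-8113164.864, -2583776.835) m.

P1: x -8143566 m, y -2639361 m; P2: x -8136865 m, y -2650023 m; P3: x -8113165 m, y -2583777 m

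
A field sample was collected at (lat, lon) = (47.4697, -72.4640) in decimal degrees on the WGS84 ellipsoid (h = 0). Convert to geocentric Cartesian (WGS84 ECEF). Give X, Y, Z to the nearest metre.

WGS84: a = 6378137 m, e² = 0.006694380; N(φ) = a/√(1−e²sin²φ) = 6389762.214 m.
X = (N+h)·cosφ·cosλ = 1301442.119 m; Y = (N+h)·cosφ·sinλ = -4118621.865 m; Z = (N(1−e²)+h)·sinφ = 4677221.186 m.

X 1301442 m, Y -4118622 m, Z 4677221 m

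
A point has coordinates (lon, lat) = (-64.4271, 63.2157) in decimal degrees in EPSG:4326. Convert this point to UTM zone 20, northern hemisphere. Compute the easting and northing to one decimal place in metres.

E 428252.0 m, N 7010420.0 m

Zone 20 central meridian λ₀ = 6×20 − 183 = -63°; Δλ = -1.4271°.
Transverse Mercator on WGS84 with k₀ = 0.9996 gives E = 428252.014 m, N = 7010419.972 m.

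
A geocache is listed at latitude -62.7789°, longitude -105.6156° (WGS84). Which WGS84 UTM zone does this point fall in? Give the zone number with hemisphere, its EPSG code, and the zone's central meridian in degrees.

Zone 13S (EPSG:32713), central meridian -105°

UTM zone = ⌊(λ + 180)/6⌋ + 1; -105.6156° ∈ [-108°, -102°) → zone 13.
Hemisphere: S (φ < 0).
Central meridian λ₀ = 6×13 − 183 = -105°.
EPSG code: 32713.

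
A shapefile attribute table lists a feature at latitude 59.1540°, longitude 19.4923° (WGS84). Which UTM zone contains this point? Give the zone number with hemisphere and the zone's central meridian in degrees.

Zone 34N, central meridian 21°

UTM zone = ⌊(λ + 180)/6⌋ + 1; 19.4923° ∈ [18°, 24°) → zone 34.
Hemisphere: N (φ ≥ 0).
Central meridian λ₀ = 6×34 − 183 = 21°.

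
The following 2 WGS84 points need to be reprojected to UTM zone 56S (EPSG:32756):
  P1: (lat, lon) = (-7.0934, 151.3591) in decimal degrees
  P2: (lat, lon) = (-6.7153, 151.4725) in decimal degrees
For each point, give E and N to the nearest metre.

P1: E 318773 m, N 9215606 m; P2: E 331166 m, N 9257460 m

UTM zone 56S: λ₀ = 153°, k₀ = 0.9996.
P1 (-7.0934°, 151.3591°) → (318773.004, 9215605.541) m.
P2 (-6.7153°, 151.4725°) → (331166.286, 9257460.328) m.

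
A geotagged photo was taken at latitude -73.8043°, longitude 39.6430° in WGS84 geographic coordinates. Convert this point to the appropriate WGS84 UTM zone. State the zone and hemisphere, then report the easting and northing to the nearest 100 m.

Longitude 39.6430° lies in the 6° band [36°, 42°), giving zone 37; latitude is south of the equator, so 37S.
Zone 37 central meridian λ₀ = 6×37 − 183 = 39°; Δλ = +0.6430°.
Transverse Mercator on WGS84 with k₀ = 0.9996 gives E = 520018.135 m, N = 1809686.834 m.

Zone 37S: E 520000 m, N 1809700 m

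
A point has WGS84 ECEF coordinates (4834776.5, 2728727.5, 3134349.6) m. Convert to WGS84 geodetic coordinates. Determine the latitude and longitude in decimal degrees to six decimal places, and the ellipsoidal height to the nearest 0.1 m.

lat 29.613100°, lon 29.440200°, h 2407.6 m

λ = atan2(Y, X) = 29.44019978°; p = √(X²+Y²) = 5551668.0 m.
Bowring's method on WGS84 (a = 6378137 m, b = 6356752.314 m) gives φ = 29.61309989°, h = 2407.621 m.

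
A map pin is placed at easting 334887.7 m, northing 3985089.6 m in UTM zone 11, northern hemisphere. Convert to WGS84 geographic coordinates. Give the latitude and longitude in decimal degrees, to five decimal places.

lat 35.99630°, lon -118.83180°

Zone 11N: λ₀ = -117°, k₀ = 0.9996, false easting 500000 m.
Meridian distance M = (N − FN)/k₀ = 3986684.3 m.
Inverse transverse Mercator on WGS84 gives φ = 35.99629965°, λ = -118.83180039°.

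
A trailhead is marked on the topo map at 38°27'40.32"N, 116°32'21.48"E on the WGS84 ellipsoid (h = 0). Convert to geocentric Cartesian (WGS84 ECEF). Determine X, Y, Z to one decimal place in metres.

WGS84: a = 6378137 m, e² = 0.006694380; N(φ) = a/√(1−e²sin²φ) = 6386412.189 m.
X = (N+h)·cosφ·cosλ = -2234392.613 m; Y = (N+h)·cosφ·sinλ = 4473810.902 m; Z = (N(1−e²)+h)·sinφ = 3945657.780 m.

X -2234392.6 m, Y 4473810.9 m, Z 3945657.8 m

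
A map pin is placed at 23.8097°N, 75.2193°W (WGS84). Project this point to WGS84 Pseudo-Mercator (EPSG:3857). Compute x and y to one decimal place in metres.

Web Mercator is spherical with R = a = 6378137 m.
x = R·λ = 6378137 × -1.312824446 = -8373374.174 m.
y = R·ln tan(π/4 + φ/2) = 6378137 × 0.428061723 = 2730236.312 m.

x -8373374.2 m, y 2730236.3 m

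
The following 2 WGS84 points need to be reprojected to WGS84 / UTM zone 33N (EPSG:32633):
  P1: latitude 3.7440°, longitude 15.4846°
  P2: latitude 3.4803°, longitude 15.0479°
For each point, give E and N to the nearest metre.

UTM zone 33N: λ₀ = 15°, k₀ = 0.9996.
P1 (3.7440°, 15.4846°) → (553810.169, 413845.262) m.
P2 (3.4803°, 15.0479°) → (505320.307, 384682.602) m.

P1: E 553810 m, N 413845 m; P2: E 505320 m, N 384683 m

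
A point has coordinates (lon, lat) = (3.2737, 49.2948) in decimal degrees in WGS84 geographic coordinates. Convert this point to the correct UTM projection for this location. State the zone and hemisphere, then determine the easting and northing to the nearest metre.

Zone 31N: E 519901 m, N 5460264 m

Longitude 3.2737° lies in the 6° band [0°, 6°), giving zone 31; latitude is north of the equator, so 31N.
Zone 31 central meridian λ₀ = 6×31 − 183 = 3°; Δλ = +0.2737°.
Transverse Mercator on WGS84 with k₀ = 0.9996 gives E = 519900.682 m, N = 5460264.173 m.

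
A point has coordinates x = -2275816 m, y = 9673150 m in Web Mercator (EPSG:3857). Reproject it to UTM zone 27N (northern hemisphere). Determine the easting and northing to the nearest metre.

E 525979 m, N 7235852 m

Web Mercator inverse (R = 6378137 m) → φ = 65.24479880°, λ = -20.44400297°.
UTM 27N forward: E = 525978.514 m, N = 7235851.837 m.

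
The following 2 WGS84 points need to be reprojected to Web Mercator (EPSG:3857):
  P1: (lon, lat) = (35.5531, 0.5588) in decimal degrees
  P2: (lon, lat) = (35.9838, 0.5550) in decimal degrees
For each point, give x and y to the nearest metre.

P1: x 3957753 m, y 62206 m; P2: x 4005698 m, y 61783 m

Web Mercator: x = R·λ, y = R·ln tan(π/4+φ/2), R = 6378137 m.
P1 (0.5588°, 35.5531°) → (3957752.988, 62206.318) m.
P2 (0.5550°, 35.9838°) → (4005698.293, 61783.284) m.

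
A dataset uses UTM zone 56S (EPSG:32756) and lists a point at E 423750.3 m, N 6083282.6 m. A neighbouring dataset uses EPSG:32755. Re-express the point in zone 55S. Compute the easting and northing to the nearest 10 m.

UTM 56S → geographic: φ = -35.39090036°, λ = 152.16039953°.
UTM 55S (λ₀ = 147°) forward: E = 968854.614 m, N = 6071358.546 m.

E 968850 m, N 6071360 m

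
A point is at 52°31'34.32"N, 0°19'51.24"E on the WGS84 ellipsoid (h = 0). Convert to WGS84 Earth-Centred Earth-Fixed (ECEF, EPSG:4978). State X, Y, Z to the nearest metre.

X 3888592 m, Y 22458 m, Z 5038639 m

WGS84: a = 6378137 m, e² = 0.006694380; N(φ) = a/√(1−e²sin²φ) = 6391626.262 m.
X = (N+h)·cosφ·cosλ = 3888591.515 m; Y = (N+h)·cosφ·sinλ = 22458.011 m; Z = (N(1−e²)+h)·sinφ = 5038638.875 m.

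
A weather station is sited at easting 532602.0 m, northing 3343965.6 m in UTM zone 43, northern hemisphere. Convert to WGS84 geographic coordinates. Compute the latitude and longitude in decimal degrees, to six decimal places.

lat 30.226800°, lon 75.338800°

Zone 43N: λ₀ = 75°, k₀ = 0.9996, false easting 500000 m.
Meridian distance M = (N − FN)/k₀ = 3345303.7 m.
Inverse transverse Mercator on WGS84 gives φ = 30.22680009°, λ = 75.33879988°.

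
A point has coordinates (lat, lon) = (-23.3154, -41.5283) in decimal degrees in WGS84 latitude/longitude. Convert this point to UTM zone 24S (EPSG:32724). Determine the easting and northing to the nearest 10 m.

Zone 24 central meridian λ₀ = 6×24 − 183 = -39°; Δλ = -2.5283°.
Transverse Mercator on WGS84 with k₀ = 0.9996 gives E = 241443.842 m, N = 7419305.986 m.

E 241440 m, N 7419310 m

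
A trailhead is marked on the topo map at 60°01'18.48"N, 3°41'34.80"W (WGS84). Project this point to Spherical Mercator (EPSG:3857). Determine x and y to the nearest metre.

x -411103 m, y 8404593 m

Web Mercator is spherical with R = a = 6378137 m.
x = R·λ = 6378137 × -0.064455009 = -411102.879 m.
y = R·ln tan(π/4 + φ/2) = 6378137 × 1.317719111 = 8404593.020 m.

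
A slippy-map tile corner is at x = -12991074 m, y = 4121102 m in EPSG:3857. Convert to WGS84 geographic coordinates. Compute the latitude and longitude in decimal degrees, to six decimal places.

lat 34.684602°, lon -116.700803°

R = 6378137 m. λ = x/R = -116.70080331°.
φ = 2·arctan(exp(y/R)) − 90° = 2·arctan(1.90814) − 90° = 34.68460206°.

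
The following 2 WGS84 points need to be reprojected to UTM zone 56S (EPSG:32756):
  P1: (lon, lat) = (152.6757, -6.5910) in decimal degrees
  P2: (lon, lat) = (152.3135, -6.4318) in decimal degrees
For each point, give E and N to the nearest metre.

UTM zone 56S: λ₀ = 153°, k₀ = 0.9996.
P1 (-6.5910°, 152.6757°) → (464150.263, 9271452.636) m.
P2 (-6.4318°, 152.3135°) → (424085.575, 9289011.990) m.

P1: E 464150 m, N 9271453 m; P2: E 424086 m, N 9289012 m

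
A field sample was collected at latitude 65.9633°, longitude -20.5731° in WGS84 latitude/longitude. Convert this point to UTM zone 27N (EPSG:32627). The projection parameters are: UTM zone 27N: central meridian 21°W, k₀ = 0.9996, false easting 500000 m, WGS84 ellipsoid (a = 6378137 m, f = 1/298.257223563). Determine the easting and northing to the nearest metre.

E 519403 m, N 7315885 m

Zone 27 central meridian λ₀ = 6×27 − 183 = -21°; Δλ = +0.4269°.
Transverse Mercator on WGS84 with k₀ = 0.9996 gives E = 519403.246 m, N = 7315885.385 m.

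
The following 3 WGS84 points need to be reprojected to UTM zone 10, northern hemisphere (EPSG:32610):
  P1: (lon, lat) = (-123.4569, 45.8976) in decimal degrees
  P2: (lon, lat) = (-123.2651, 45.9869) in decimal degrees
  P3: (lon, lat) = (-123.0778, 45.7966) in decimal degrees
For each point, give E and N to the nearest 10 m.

P1: E 464560 m, N 5082770 m; P2: E 479470 m, N 5092630 m; P3: E 493950 m, N 5071450 m

UTM zone 10N: λ₀ = -123°, k₀ = 0.9996.
P1 (45.8976°, -123.4569°) → (464555.980, 5082771.737) m.
P2 (45.9869°, -123.2651°) → (479467.852, 5092626.155) m.
P3 (45.7966°, -123.0778°) → (493953.730, 5071451.704) m.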